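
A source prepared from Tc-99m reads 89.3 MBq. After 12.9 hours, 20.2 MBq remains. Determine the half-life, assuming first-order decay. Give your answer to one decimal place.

6.0 hours

A/A₀ = 20.2/89.3 ≈ 0.2262.
n = log₂(4.4208) ≈ 2.1443 half-lives elapsed in 12.9 hours.
t½ = 12.9/2.1443 ≈ 6.0159 hours.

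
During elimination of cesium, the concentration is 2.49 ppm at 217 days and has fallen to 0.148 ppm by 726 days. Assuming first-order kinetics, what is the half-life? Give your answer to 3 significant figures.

Over Δt = 726 − 217 = 509 days, the level fell by a factor of 2.49/0.148 ≈ 16.824.
n = log₂(16.824) ≈ 4.0725 half-lives, so t½ = 509/4.0725 ≈ 124.99 days.

125 days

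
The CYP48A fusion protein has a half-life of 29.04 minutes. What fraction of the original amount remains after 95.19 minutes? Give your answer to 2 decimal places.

0.10

n = 95.19/29.04 ≈ 3.2779 half-lives.
Fraction remaining = (1/2)^3.2779 ≈ 0.1031.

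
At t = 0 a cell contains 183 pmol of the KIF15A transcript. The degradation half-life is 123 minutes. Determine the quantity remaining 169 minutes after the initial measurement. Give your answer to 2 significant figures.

Number of half-lives: n = 169/123 ≈ 1.374.
Remaining = 183 × (1/2)^1.374 = 183 × 0.38582 ≈ 70.606 pmol.

71 pmol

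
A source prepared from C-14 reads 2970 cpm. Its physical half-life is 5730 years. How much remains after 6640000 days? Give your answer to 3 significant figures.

Convert the elapsed time: 6640000 days = 18191.8 years.
Number of half-lives: n = 18191.8/5730 ≈ 3.1748.
Remaining = 2970 × (1/2)^3.1748 = 2970 × 0.11073 ≈ 328.88 cpm.

329 cpm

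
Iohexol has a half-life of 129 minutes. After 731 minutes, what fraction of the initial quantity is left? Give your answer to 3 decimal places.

0.020

n = 731/129 ≈ 5.6667 half-lives.
Fraction remaining = (1/2)^5.6667 ≈ 0.019686.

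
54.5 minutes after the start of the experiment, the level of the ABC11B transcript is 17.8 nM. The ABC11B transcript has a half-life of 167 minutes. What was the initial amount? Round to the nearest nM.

Number of half-lives elapsed: n = 54.5/167 ≈ 0.32635.
A₀ = A × 2^n = 17.8 × 2^0.32635 = 17.8 × 1.2538 ≈ 22.318 nM.

22 nM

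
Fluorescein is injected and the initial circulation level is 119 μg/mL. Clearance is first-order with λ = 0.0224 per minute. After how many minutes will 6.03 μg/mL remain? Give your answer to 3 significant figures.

t½ = ln 2 / λ = 0.69315 / 0.0224 ≈ 30.944 minutes.
Fraction remaining = 6.03/119 ≈ 0.050672.
n = log₂(119/6.03) = ln(19.735)/ln 2 ≈ 4.3027 half-lives.
t = n × t½ = 4.3027 × 30.944 ≈ 133.14 minutes.

133 minutes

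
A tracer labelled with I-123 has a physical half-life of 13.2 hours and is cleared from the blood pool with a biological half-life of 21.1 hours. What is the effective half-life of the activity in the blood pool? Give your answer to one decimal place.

8.1 hours

1/t_eff = 1/t_phys + 1/t_biol = 1/13.2 + 1/21.1 = 0.12315 per hour.
t_eff = 13.2 × 21.1 / (13.2 + 21.1) ≈ 8.1201 hours.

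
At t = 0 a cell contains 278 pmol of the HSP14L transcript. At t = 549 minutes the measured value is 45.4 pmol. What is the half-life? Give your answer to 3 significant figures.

A/A₀ = 45.4/278 ≈ 0.16331.
n = log₂(6.1233) ≈ 2.6143 half-lives elapsed in 549 minutes.
t½ = 549/2.6143 ≈ 210 minutes.

210 minutes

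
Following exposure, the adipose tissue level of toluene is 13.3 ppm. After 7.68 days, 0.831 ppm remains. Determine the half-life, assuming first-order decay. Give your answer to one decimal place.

1.9 days

A/A₀ = 0.831/13.3 ≈ 0.062481.
n = log₂(16.005) ≈ 4.0004 half-lives elapsed in 7.68 days.
t½ = 7.68/4.0004 ≈ 1.9198 days.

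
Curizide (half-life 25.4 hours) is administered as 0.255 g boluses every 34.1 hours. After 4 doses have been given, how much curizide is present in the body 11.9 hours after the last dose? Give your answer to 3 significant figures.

0.297 g

The 4 doses were given 114.2, 80.1, 46, 11.9 hours ago.
Total = 0.255·(1/2)^(114.2/25.4) + 0.255·(1/2)^(80.1/25.4) + 0.255·(1/2)^(46/25.4) + 0.255·(1/2)^(11.9/25.4)
      = 0.0113 + 0.028657 + 0.072672 + 0.18429 ≈ 0.29692 g.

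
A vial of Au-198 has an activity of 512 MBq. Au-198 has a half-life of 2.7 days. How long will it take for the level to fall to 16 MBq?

16/512 = 1/32, so 5 half-lives have elapsed.
t = 5 × 2.7 = 13.5 days.

13.5 days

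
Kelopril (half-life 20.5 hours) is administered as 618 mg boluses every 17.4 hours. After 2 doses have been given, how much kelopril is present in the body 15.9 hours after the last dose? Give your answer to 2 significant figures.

The 2 doses were given 33.3, 15.9 hours ago.
Total = 618·(1/2)^(33.3/20.5) + 618·(1/2)^(15.9/20.5)
      = 200.45 + 361 ≈ 561.45 mg.

560 mg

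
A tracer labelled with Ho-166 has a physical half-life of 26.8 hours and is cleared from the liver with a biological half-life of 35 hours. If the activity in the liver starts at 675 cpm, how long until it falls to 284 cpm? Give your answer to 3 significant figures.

1/t_eff = 1/t_phys + 1/t_biol = 1/26.8 + 1/35 = 0.065885 per hour.
t_eff = 26.8 × 35 / (26.8 + 35) ≈ 15.178 hours.
n = log₂(675/284) ≈ 1.249; t = 1.249 × 15.178 ≈ 18.957 hours.

19.0 hours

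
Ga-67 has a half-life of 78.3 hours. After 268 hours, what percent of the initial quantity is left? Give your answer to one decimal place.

n = 268/78.3 ≈ 3.4227 half-lives.
Fraction remaining = (1/2)^3.4227 ≈ 0.093251, i.e. 9.3251%.

9.3%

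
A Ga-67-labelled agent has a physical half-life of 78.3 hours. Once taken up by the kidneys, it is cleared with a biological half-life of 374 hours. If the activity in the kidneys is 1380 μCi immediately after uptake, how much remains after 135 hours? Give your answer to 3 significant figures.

1/t_eff = 1/t_phys + 1/t_biol = 1/78.3 + 1/374 = 0.015445 per hour.
t_eff = 78.3 × 374 / (78.3 + 374) ≈ 64.745 hours.
Remaining = 1380 × (1/2)^(135/64.745) = 1380 × (1/2)^2.0851 ≈ 325.24 μCi.

325 μCi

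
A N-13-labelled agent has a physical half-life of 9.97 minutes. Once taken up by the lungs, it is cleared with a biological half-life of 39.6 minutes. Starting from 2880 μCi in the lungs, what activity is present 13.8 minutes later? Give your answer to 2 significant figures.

1/t_eff = 1/t_phys + 1/t_biol = 1/9.97 + 1/39.6 = 0.12555 per minute.
t_eff = 9.97 × 39.6 / (9.97 + 39.6) ≈ 7.9647 minutes.
Remaining = 2880 × (1/2)^(13.8/7.9647) = 2880 × (1/2)^1.7326 ≈ 866.6 μCi.

870 μCi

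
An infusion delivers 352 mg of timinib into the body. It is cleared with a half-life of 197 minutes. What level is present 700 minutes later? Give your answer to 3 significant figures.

Number of half-lives: n = 700/197 ≈ 3.5533.
Remaining = 352 × (1/2)^3.5533 = 352 × 0.085182 ≈ 29.984 mg.

30.0 mg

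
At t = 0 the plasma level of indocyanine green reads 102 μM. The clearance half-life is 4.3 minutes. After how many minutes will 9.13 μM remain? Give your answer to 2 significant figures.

Fraction remaining = 9.13/102 ≈ 0.08951.
n = log₂(102/9.13) = ln(11.172)/ln 2 ≈ 3.4818 half-lives.
t = n × t½ = 3.4818 × 4.3 ≈ 14.972 minutes.

15 minutes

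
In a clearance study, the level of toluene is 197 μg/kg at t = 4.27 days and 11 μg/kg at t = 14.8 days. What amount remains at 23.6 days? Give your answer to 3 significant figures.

0.987 μg/kg

Over Δt = 14.8 − 4.27 = 10.53 days, the level fell by a factor of 197/11 ≈ 17.909.
n = log₂(17.909) ≈ 4.1626 half-lives, so t½ = 10.53/4.1626 ≈ 2.5297 days.
From t = 14.8 to t = 23.6: 11 × (1/2)^((23.6−14.8)/2.5297) ≈ 0.98671 μg/kg.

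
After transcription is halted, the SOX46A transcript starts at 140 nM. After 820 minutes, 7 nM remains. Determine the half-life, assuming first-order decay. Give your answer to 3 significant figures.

190 minutes

A/A₀ = 7/140 ≈ 0.05.
n = log₂(20) ≈ 4.3219 half-lives elapsed in 820 minutes.
t½ = 820/4.3219 ≈ 189.73 minutes.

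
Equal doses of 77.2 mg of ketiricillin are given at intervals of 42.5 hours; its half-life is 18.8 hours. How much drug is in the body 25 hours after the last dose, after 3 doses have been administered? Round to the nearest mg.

The 3 doses were given 110, 67.5, 25 hours ago.
Total = 77.2·(1/2)^(110/18.8) + 77.2·(1/2)^(67.5/18.8) + 77.2·(1/2)^(25/18.8)
      = 1.3374 + 6.409 + 30.712 ≈ 38.459 mg.

38 mg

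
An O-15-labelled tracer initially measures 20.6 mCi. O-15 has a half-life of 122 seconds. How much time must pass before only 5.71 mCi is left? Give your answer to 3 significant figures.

226 seconds

Fraction remaining = 5.71/20.6 ≈ 0.27718.
n = log₂(20.6/5.71) = ln(3.6077)/ln 2 ≈ 1.8511 half-lives.
t = n × t½ = 1.8511 × 122 ≈ 225.83 seconds.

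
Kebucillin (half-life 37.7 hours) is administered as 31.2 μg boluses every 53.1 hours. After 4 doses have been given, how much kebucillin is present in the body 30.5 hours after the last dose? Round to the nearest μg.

28 μg

The 4 doses were given 189.8, 136.7, 83.6, 30.5 hours ago.
Total = 31.2·(1/2)^(189.8/37.7) + 31.2·(1/2)^(136.7/37.7) + 31.2·(1/2)^(83.6/37.7) + 31.2·(1/2)^(30.5/37.7)
      = 0.95197 + 2.5271 + 6.7084 + 17.808 ≈ 27.995 μg.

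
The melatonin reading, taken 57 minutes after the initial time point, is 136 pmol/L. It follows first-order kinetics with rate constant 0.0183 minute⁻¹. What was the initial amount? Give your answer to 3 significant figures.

t½ = ln 2 / λ = 0.69315 / 0.0183 ≈ 37.877 minutes.
Number of half-lives elapsed: n = 57/37.877 ≈ 1.5049.
A₀ = A × 2^n = 136 × 2^1.5049 = 136 × 2.838 ≈ 385.97 pmol/L.

386 pmol/L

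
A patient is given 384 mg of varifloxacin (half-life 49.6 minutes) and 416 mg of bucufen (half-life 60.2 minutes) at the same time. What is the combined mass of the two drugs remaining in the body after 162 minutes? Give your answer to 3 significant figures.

varifloxacin: 384 × (1/2)^(162/49.6) = 384 × (1/2)^3.2661 ≈ 39.914 mg.
bucufen: 416 × (1/2)^(162/60.2) = 416 × (1/2)^2.691 ≈ 64.419 mg.
Total = 39.914 + 64.419 ≈ 104.33 mg.

104 mg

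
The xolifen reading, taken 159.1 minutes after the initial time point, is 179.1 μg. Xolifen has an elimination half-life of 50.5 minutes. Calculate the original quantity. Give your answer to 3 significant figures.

Number of half-lives elapsed: n = 159.1/50.5 ≈ 3.1505.
A₀ = A × 2^n = 179.1 × 2^3.1505 = 179.1 × 8.8796 ≈ 1590.3 μg.

1590 μg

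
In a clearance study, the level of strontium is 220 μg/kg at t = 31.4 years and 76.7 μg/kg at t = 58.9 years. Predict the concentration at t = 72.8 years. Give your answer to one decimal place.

Over Δt = 58.9 − 31.4 = 27.5 years, the level fell by a factor of 220/76.7 ≈ 2.8683.
n = log₂(2.8683) ≈ 1.5202 half-lives, so t½ = 27.5/1.5202 ≈ 18.09 years.
From t = 58.9 to t = 72.8: 76.7 × (1/2)^((72.8−58.9)/18.09) ≈ 45.028 μg/kg.

45.0 μg/kg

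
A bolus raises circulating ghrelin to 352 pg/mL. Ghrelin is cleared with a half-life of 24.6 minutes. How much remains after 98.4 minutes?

22 pg/mL

Elapsed time is 4 half-lives (98.4/24.6).
Each half-life halves the amount: 352 × (1/2)^4 = 352/16 = 22 pg/mL.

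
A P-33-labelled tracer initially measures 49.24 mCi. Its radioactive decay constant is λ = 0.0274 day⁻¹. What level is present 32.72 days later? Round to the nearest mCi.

20 mCi

t½ = ln 2 / λ = 0.69315 / 0.0274 ≈ 25.297 days.
Number of half-lives: n = 32.72/25.297 ≈ 1.2934.
Remaining = 49.24 × (1/2)^1.2934 = 49.24 × 0.40798 ≈ 20.089 mCi.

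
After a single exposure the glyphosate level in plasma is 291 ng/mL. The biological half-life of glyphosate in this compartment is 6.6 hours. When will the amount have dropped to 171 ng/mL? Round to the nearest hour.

Fraction remaining = 171/291 ≈ 0.58763.
n = log₂(291/171) = ln(1.7018)/ln 2 ≈ 0.76702 half-lives.
t = n × t½ = 0.76702 × 6.6 ≈ 5.0624 hours.

5 hours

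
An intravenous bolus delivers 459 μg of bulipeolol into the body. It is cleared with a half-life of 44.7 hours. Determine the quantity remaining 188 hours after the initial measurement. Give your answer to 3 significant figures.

24.9 μg

Number of half-lives: n = 188/44.7 ≈ 4.2058.
Remaining = 459 × (1/2)^4.2058 = 459 × 0.05419 ≈ 24.873 μg.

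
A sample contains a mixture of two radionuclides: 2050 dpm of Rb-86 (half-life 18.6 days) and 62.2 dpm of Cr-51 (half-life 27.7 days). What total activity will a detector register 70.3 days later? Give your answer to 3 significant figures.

160 dpm

Rb-86: 2050 × (1/2)^(70.3/18.6) = 2050 × (1/2)^3.7796 ≈ 149.28 dpm.
Cr-51: 62.2 × (1/2)^(70.3/27.7) = 62.2 × (1/2)^2.5379 ≈ 10.71 dpm.
Total = 149.28 + 10.71 ≈ 159.99 dpm.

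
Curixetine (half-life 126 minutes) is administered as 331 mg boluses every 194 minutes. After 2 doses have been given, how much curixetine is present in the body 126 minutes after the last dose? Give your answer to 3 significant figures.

222 mg

The 2 doses were given 320, 126 minutes ago.
Total = 331·(1/2)^(320/126) + 331·(1/2)^(126/126)
      = 56.926 + 165.5 ≈ 222.43 mg.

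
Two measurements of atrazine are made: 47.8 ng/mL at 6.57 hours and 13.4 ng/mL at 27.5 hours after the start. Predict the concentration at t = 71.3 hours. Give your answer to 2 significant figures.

0.94 ng/mL

Over Δt = 27.5 − 6.57 = 20.93 hours, the level fell by a factor of 47.8/13.4 ≈ 3.5672.
n = log₂(3.5672) ≈ 1.8348 half-lives, so t½ = 20.93/1.8348 ≈ 11.407 hours.
From t = 27.5 to t = 71.3: 13.4 × (1/2)^((71.3−27.5)/11.407) ≈ 0.93597 ng/mL.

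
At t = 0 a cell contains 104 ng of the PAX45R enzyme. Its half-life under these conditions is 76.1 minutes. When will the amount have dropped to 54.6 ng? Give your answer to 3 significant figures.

Fraction remaining = 54.6/104 ≈ 0.525.
n = log₂(104/54.6) = ln(1.9048)/ln 2 ≈ 0.92961 half-lives.
t = n × t½ = 0.92961 × 76.1 ≈ 70.743 minutes.

70.7 minutes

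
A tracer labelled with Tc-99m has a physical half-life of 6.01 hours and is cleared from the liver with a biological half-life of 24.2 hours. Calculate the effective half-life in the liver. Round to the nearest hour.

5 hours

1/t_eff = 1/t_phys + 1/t_biol = 1/6.01 + 1/24.2 = 0.20771 per hour.
t_eff = 6.01 × 24.2 / (6.01 + 24.2) ≈ 4.8144 hours.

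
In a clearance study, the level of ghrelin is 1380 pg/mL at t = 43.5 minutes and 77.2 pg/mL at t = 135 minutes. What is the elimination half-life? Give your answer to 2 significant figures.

22 minutes

Over Δt = 135 − 43.5 = 91.5 minutes, the level fell by a factor of 1380/77.2 ≈ 17.876.
n = log₂(17.876) ≈ 4.1599 half-lives, so t½ = 91.5/4.1599 ≈ 21.996 minutes.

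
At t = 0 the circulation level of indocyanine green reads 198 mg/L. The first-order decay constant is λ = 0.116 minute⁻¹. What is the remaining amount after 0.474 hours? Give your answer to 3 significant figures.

t½ = ln 2 / λ = 0.69315 / 0.116 ≈ 5.9754 minutes.
Convert the elapsed time: 0.474 hours = 28.44 minutes.
Number of half-lives: n = 28.44/5.9754 ≈ 4.7595.
Remaining = 198 × (1/2)^4.7595 = 198 × 0.036919 ≈ 7.3099 mg/L.

7.31 mg/L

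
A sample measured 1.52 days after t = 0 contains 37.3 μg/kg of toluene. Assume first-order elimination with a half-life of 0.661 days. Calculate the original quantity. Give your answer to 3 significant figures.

184 μg/kg

Number of half-lives elapsed: n = 1.52/0.661 ≈ 2.2995.
A₀ = A × 2^n = 37.3 × 2^2.2995 = 37.3 × 4.923 ≈ 183.63 μg/kg.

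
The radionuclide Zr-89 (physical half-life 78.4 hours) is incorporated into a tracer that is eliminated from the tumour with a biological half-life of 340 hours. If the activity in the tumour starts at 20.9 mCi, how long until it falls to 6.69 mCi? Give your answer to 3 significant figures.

1/t_eff = 1/t_phys + 1/t_biol = 1/78.4 + 1/340 = 0.015696 per hour.
t_eff = 78.4 × 340 / (78.4 + 340) ≈ 63.709 hours.
n = log₂(20.9/6.69) ≈ 1.6434; t = 1.6434 × 63.709 ≈ 104.7 hours.

105 hours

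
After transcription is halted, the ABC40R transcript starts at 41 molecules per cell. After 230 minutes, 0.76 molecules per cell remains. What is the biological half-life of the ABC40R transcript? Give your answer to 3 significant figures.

40.0 minutes

A/A₀ = 0.76/41 ≈ 0.018537.
n = log₂(53.947) ≈ 5.7535 half-lives elapsed in 230 minutes.
t½ = 230/5.7535 ≈ 39.976 minutes.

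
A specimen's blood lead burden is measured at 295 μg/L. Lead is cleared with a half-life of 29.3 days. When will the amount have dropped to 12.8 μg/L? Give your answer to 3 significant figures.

Fraction remaining = 12.8/295 ≈ 0.04339.
n = log₂(295/12.8) = ln(23.047)/ln 2 ≈ 4.5265 half-lives.
t = n × t½ = 4.5265 × 29.3 ≈ 132.63 days.

133 days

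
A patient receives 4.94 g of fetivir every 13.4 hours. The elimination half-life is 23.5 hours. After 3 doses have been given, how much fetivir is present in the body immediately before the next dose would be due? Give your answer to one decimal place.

The 3 doses were given 40.2, 26.8, 13.4 hours ago.
Total = 4.94·(1/2)^(40.2/23.5) + 4.94·(1/2)^(26.8/23.5) + 4.94·(1/2)^(13.4/23.5)
      = 1.5093 + 2.2409 + 3.3272 ≈ 7.0774 g.

7.1 g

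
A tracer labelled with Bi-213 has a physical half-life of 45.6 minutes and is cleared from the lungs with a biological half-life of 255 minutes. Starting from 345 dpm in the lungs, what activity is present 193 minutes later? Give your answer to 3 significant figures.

10.9 dpm

1/t_eff = 1/t_phys + 1/t_biol = 1/45.6 + 1/255 = 0.025851 per minute.
t_eff = 45.6 × 255 / (45.6 + 255) ≈ 38.683 minutes.
Remaining = 345 × (1/2)^(193/38.683) = 345 × (1/2)^4.9893 ≈ 10.861 dpm.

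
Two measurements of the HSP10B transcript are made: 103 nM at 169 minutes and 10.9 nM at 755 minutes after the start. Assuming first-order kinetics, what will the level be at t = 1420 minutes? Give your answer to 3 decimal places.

Over Δt = 755 − 169 = 586 minutes, the level fell by a factor of 103/10.9 ≈ 9.4495.
n = log₂(9.4495) ≈ 3.2402 half-lives, so t½ = 586/3.2402 ≈ 180.85 minutes.
From t = 755 to t = 1420: 10.9 × (1/2)^((1420−755)/180.85) ≈ 0.85215 nM.

0.852 nM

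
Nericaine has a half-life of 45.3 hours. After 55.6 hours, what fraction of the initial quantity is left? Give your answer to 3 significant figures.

n = 55.6/45.3 ≈ 1.2274 half-lives.
Fraction remaining = (1/2)^1.2274 ≈ 0.42709.

0.427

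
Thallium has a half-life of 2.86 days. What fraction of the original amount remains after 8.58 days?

n = 8.58/2.86 ≈ 3 half-lives.
Fraction remaining = (1/2)^3 ≈ 0.125.

0.125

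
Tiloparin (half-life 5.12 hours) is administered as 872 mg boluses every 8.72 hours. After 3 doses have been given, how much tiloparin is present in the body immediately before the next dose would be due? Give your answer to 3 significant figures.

The 3 doses were given 26.16, 17.44, 8.72 hours ago.
Total = 872·(1/2)^(26.16/5.12) + 872·(1/2)^(17.44/5.12) + 872·(1/2)^(8.72/5.12)
      = 25.26 + 82.249 + 267.81 ≈ 375.32 mg.

375 mg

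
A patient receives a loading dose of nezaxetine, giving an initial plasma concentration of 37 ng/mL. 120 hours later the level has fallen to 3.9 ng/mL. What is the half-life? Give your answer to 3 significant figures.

37.0 hours

A/A₀ = 3.9/37 ≈ 0.10541.
n = log₂(9.4872) ≈ 3.246 half-lives elapsed in 120 hours.
t½ = 120/3.246 ≈ 36.969 hours.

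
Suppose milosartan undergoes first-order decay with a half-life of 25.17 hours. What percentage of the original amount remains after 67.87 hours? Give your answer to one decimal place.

n = 67.87/25.17 ≈ 2.6965 half-lives.
Fraction remaining = (1/2)^2.6965 ≈ 0.15427, i.e. 15.427%.

15.4%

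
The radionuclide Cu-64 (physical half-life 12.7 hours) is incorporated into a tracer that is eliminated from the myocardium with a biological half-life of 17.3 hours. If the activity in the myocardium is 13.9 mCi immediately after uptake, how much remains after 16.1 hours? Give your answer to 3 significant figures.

1/t_eff = 1/t_phys + 1/t_biol = 1/12.7 + 1/17.3 = 0.13654 per hour.
t_eff = 12.7 × 17.3 / (12.7 + 17.3) ≈ 7.3237 hours.
Remaining = 13.9 × (1/2)^(16.1/7.3237) = 13.9 × (1/2)^2.1984 ≈ 3.0286 mCi.

3.03 mCi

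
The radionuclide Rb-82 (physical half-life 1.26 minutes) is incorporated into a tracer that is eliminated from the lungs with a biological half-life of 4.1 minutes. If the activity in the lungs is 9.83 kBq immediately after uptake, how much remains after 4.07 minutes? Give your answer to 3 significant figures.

1/t_eff = 1/t_phys + 1/t_biol = 1/1.26 + 1/4.1 = 1.0376 per minute.
t_eff = 1.26 × 4.1 / (1.26 + 4.1) ≈ 0.96381 minutes.
Remaining = 9.83 × (1/2)^(4.07/0.96381) = 9.83 × (1/2)^4.2228 ≈ 0.52644 kBq.

0.526 kBq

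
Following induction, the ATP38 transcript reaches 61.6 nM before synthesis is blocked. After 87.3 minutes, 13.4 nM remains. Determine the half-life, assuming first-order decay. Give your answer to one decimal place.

A/A₀ = 13.4/61.6 ≈ 0.21753.
n = log₂(4.597) ≈ 2.2007 half-lives elapsed in 87.3 minutes.
t½ = 87.3/2.2007 ≈ 39.669 minutes.

39.7 minutes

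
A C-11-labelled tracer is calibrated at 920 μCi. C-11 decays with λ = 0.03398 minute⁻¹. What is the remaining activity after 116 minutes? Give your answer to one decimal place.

17.9 μCi

t½ = ln 2 / λ = 0.69315 / 0.03398 ≈ 20.399 minutes.
Number of half-lives: n = 116/20.399 ≈ 5.6866.
Remaining = 920 × (1/2)^5.6866 = 920 × 0.019416 ≈ 17.862 μCi.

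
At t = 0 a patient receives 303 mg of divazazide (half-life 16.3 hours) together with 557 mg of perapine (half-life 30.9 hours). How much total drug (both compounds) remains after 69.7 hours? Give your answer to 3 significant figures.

divazazide: 303 × (1/2)^(69.7/16.3) = 303 × (1/2)^4.2761 ≈ 15.639 mg.
perapine: 557 × (1/2)^(69.7/30.9) = 557 × (1/2)^2.2557 ≈ 116.64 mg.
Total = 15.639 + 116.64 ≈ 132.28 mg.

132 mg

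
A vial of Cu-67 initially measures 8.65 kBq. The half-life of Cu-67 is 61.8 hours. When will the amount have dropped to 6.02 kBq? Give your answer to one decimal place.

32.3 hours

Fraction remaining = 6.02/8.65 ≈ 0.69595.
n = log₂(8.65/6.02) = ln(1.4369)/ln 2 ≈ 0.52294 half-lives.
t = n × t½ = 0.52294 × 61.8 ≈ 32.317 hours.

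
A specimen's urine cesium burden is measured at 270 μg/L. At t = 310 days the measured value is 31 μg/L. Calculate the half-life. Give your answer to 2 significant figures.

99 days

A/A₀ = 31/270 ≈ 0.11481.
n = log₂(8.7097) ≈ 3.1226 half-lives elapsed in 310 days.
t½ = 310/3.1226 ≈ 99.276 days.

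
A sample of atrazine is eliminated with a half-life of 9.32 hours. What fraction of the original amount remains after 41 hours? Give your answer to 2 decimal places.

n = 41/9.32 ≈ 4.3991 half-lives.
Fraction remaining = (1/2)^4.3991 ≈ 0.047394.

0.05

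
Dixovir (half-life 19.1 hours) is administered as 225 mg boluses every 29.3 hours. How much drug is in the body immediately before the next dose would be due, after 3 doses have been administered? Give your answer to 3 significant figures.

The 3 doses were given 87.9, 58.6, 29.3 hours ago.
Total = 225·(1/2)^(87.9/19.1) + 225·(1/2)^(58.6/19.1) + 225·(1/2)^(29.3/19.1)
      = 9.2643 + 26.829 + 77.695 ≈ 113.79 mg.

114 mg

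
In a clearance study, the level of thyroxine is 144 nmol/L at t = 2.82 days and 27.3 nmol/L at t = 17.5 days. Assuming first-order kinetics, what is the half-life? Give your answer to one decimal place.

6.1 days

Over Δt = 17.5 − 2.82 = 14.68 days, the level fell by a factor of 144/27.3 ≈ 5.2747.
n = log₂(5.2747) ≈ 2.3991 half-lives, so t½ = 14.68/2.3991 ≈ 6.119 days.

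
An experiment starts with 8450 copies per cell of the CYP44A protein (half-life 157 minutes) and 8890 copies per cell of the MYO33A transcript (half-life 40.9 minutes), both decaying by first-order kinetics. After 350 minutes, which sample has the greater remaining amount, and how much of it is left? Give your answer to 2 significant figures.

CYP44A protein, 1800 copies per cell

CYP44A protein: 8450 × (1/2)^2.2293 ≈ 1802.1 copies per cell.
MYO33A transcript: 8890 × (1/2)^8.5575 ≈ 23.597 copies per cell.
CYP44A protein has more remaining, at ≈ 1802.1 copies per cell.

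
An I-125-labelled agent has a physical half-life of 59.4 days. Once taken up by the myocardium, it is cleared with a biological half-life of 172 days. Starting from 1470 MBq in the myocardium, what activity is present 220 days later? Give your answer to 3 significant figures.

46.5 MBq

1/t_eff = 1/t_phys + 1/t_biol = 1/59.4 + 1/172 = 0.022649 per day.
t_eff = 59.4 × 172 / (59.4 + 172) ≈ 44.152 days.
Remaining = 1470 × (1/2)^(220/44.152) = 1470 × (1/2)^4.9828 ≈ 46.489 MBq.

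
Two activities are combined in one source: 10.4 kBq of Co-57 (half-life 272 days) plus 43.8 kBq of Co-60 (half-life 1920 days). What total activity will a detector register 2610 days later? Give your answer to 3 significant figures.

17.1 kBq

Co-57: 10.4 × (1/2)^(2610/272) = 10.4 × (1/2)^9.5956 ≈ 0.013442 kBq.
Co-60: 43.8 × (1/2)^(2610/1920) = 43.8 × (1/2)^1.3594 ≈ 17.071 kBq.
Total = 0.013442 + 17.071 ≈ 17.085 kBq.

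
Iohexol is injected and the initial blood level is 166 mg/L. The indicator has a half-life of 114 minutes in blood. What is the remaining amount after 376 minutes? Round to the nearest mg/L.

17 mg/L

Number of half-lives: n = 376/114 ≈ 3.2982.
Remaining = 166 × (1/2)^3.2982 = 166 × 0.10166 ≈ 16.875 mg/L.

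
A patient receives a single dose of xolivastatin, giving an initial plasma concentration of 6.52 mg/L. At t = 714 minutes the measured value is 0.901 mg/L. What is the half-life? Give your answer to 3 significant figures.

A/A₀ = 0.901/6.52 ≈ 0.13819.
n = log₂(7.2364) ≈ 2.8553 half-lives elapsed in 714 minutes.
t½ = 714/2.8553 ≈ 250.06 minutes.

250 minutes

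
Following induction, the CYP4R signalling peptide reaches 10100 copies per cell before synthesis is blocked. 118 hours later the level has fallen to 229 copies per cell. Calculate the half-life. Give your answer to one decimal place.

A/A₀ = 229/10100 ≈ 0.022673.
n = log₂(44.105) ≈ 5.4629 half-lives elapsed in 118 hours.
t½ = 118/5.4629 ≈ 21.6 hours.

21.6 hours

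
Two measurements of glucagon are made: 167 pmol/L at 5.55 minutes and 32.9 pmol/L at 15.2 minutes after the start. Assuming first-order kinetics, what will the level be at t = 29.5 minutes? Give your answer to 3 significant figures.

2.96 pmol/L

Over Δt = 15.2 − 5.55 = 9.65 minutes, the level fell by a factor of 167/32.9 ≈ 5.076.
n = log₂(5.076) ≈ 2.3437 half-lives, so t½ = 9.65/2.3437 ≈ 4.1174 minutes.
From t = 15.2 to t = 29.5: 32.9 × (1/2)^((29.5−15.2)/4.1174) ≈ 2.9628 pmol/L.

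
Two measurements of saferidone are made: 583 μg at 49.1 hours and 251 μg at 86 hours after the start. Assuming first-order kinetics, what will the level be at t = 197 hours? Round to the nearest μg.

Over Δt = 86 − 49.1 = 36.9 hours, the level fell by a factor of 583/251 ≈ 2.3227.
n = log₂(2.3227) ≈ 1.2158 half-lives, so t½ = 36.9/1.2158 ≈ 30.35 hours.
From t = 86 to t = 197: 251 × (1/2)^((197−86)/30.35) ≈ 19.894 μg.

20 μg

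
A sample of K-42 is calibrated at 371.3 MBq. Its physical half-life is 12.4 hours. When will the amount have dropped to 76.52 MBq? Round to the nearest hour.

Fraction remaining = 76.52/371.3 ≈ 0.20609.
n = log₂(371.3/76.52) = ln(4.8523)/ln 2 ≈ 2.2787 half-lives.
t = n × t½ = 2.2787 × 12.4 ≈ 28.256 hours.

28 hours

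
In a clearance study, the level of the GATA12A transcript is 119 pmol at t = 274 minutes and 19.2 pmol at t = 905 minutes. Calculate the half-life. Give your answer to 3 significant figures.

Over Δt = 905 − 274 = 631 minutes, the level fell by a factor of 119/19.2 ≈ 6.1979.
n = log₂(6.1979) ≈ 2.6318 half-lives, so t½ = 631/2.6318 ≈ 239.76 minutes.

240 minutes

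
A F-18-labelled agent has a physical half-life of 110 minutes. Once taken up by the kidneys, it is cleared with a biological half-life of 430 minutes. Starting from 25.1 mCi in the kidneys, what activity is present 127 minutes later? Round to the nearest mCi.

9 mCi

1/t_eff = 1/t_phys + 1/t_biol = 1/110 + 1/430 = 0.011416 per minute.
t_eff = 110 × 430 / (110 + 430) ≈ 87.593 minutes.
Remaining = 25.1 × (1/2)^(127/87.593) = 25.1 × (1/2)^1.4499 ≈ 9.1878 mCi.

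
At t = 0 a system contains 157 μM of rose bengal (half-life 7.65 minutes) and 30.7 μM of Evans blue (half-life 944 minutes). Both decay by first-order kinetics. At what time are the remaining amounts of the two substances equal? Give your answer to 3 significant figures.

18.2 minutes

Set 157·(1/2)^(t/7.65) = 30.7·(1/2)^(t/944).
Taking log₂: log₂(157/30.7) = t·(1/7.65 − 1/944).
log₂(5.114) = 2.3545; 1/7.65 − 1/944 = 0.12966.
t = 2.3545 / 0.12966 ≈ 18.159 minutes.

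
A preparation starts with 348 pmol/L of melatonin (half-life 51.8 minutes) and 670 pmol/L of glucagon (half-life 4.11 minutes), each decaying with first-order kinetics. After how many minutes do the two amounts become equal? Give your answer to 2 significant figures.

Set 348·(1/2)^(t/51.8) = 670·(1/2)^(t/4.11).
Taking log₂: log₂(348/670) = t·(1/51.8 − 1/4.11).
log₂(0.5194) = -0.94507; 1/51.8 − 1/4.11 = -0.224.
t = -0.94507 / -0.224 ≈ 4.219 minutes.

4.2 minutes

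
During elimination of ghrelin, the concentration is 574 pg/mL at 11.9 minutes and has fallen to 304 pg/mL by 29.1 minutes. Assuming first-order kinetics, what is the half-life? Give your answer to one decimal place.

Over Δt = 29.1 − 11.9 = 17.2 minutes, the level fell by a factor of 574/304 ≈ 1.8882.
n = log₂(1.8882) ≈ 0.91698 half-lives, so t½ = 17.2/0.91698 ≈ 18.757 minutes.

18.8 minutes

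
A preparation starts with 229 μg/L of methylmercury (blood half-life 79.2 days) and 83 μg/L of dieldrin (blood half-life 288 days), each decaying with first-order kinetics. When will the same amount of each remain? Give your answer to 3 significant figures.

Set 229·(1/2)^(t/79.2) = 83·(1/2)^(t/288).
Taking log₂: log₂(229/83) = t·(1/79.2 − 1/288).
log₂(2.759) = 1.4642; 1/79.2 − 1/288 = 0.009154.
t = 1.4642 / 0.009154 ≈ 159.95 days.

160 days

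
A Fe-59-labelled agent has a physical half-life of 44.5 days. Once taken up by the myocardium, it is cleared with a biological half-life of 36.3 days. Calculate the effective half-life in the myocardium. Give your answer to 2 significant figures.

20 days

1/t_eff = 1/t_phys + 1/t_biol = 1/44.5 + 1/36.3 = 0.05002 per day.
t_eff = 44.5 × 36.3 / (44.5 + 36.3) ≈ 19.992 days.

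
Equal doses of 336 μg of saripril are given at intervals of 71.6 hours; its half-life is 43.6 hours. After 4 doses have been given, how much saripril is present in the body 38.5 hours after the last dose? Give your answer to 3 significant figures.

The 4 doses were given 253.3, 181.7, 110.1, 38.5 hours ago.
Total = 336·(1/2)^(253.3/43.6) + 336·(1/2)^(181.7/43.6) + 336·(1/2)^(110.1/43.6) + 336·(1/2)^(38.5/43.6)
      = 5.9905 + 18.699 + 58.367 + 182.19 ≈ 265.25 μg.

265 μg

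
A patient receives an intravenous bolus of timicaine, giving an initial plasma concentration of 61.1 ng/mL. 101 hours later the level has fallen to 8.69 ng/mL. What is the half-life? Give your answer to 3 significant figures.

35.9 hours

A/A₀ = 8.69/61.1 ≈ 0.14223.
n = log₂(7.0311) ≈ 2.8137 half-lives elapsed in 101 hours.
t½ = 101/2.8137 ≈ 35.895 hours.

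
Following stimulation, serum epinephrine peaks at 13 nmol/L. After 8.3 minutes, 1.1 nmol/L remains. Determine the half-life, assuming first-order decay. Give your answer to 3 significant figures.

2.33 minutes

A/A₀ = 1.1/13 ≈ 0.084615.
n = log₂(11.818) ≈ 3.5629 half-lives elapsed in 8.3 minutes.
t½ = 8.3/3.5629 ≈ 2.3295 minutes.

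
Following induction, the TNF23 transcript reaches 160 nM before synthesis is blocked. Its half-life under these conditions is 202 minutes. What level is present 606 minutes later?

Elapsed time is 3 half-lives (606/202).
Each half-life halves the amount: 160 × (1/2)^3 = 160/8 = 20 nM.

20 nM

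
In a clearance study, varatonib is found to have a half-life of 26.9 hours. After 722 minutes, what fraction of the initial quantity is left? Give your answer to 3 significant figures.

0.733

722 minutes = 12.0333 hours.
n = 12.0333/26.9 ≈ 0.44734 half-lives.
Fraction remaining = (1/2)^0.44734 ≈ 0.7334.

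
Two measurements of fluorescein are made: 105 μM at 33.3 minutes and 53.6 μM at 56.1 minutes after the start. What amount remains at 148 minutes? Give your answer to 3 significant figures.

Over Δt = 56.1 − 33.3 = 22.8 minutes, the level fell by a factor of 105/53.6 ≈ 1.959.
n = log₂(1.959) ≈ 0.97008 half-lives, so t½ = 22.8/0.97008 ≈ 23.503 minutes.
From t = 56.1 to t = 148: 53.6 × (1/2)^((148−56.1)/23.503) ≈ 3.5653 μM.

3.57 μM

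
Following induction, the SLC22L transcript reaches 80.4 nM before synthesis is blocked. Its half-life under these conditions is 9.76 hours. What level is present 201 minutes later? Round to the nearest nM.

63 nM

Convert the elapsed time: 201 minutes = 3.35 hours.
Number of half-lives: n = 3.35/9.76 ≈ 0.34324.
Remaining = 80.4 × (1/2)^0.34324 = 80.4 × 0.78827 ≈ 63.377 nM.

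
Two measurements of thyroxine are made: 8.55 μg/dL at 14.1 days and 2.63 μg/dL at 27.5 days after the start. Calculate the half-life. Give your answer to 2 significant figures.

7.9 days

Over Δt = 27.5 − 14.1 = 13.4 days, the level fell by a factor of 8.55/2.63 ≈ 3.251.
n = log₂(3.251) ≈ 1.7009 half-lives, so t½ = 13.4/1.7009 ≈ 7.8784 days.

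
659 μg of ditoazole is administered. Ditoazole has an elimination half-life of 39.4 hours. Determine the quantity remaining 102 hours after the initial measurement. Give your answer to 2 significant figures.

110 μg

Number of half-lives: n = 102/39.4 ≈ 2.5888.
Remaining = 659 × (1/2)^2.5888 = 659 × 0.16622 ≈ 109.54 μg.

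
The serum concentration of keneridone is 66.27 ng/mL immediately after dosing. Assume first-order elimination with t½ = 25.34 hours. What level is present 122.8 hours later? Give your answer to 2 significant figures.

Number of half-lives: n = 122.8/25.34 ≈ 4.8461.
Remaining = 66.27 × (1/2)^4.8461 = 66.27 × 0.034768 ≈ 2.3041 ng/mL.

2.3 ng/mL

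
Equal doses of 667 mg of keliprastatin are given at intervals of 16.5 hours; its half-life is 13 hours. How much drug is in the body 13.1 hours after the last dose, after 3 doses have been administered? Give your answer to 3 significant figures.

526 mg

The 3 doses were given 46.1, 29.6, 13.1 hours ago.
Total = 667·(1/2)^(46.1/13) + 667·(1/2)^(29.6/13) + 667·(1/2)^(13.1/13)
      = 57.099 + 137.63 + 331.73 ≈ 526.45 mg.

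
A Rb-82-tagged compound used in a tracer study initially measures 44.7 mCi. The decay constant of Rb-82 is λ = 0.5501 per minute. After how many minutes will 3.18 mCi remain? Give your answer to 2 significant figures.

4.8 minutes

t½ = ln 2 / λ = 0.69315 / 0.5501 ≈ 1.26 minutes.
Fraction remaining = 3.18/44.7 ≈ 0.071141.
n = log₂(44.7/3.18) = ln(14.057)/ln 2 ≈ 3.8132 half-lives.
t = n × t½ = 3.8132 × 1.26 ≈ 4.8047 minutes.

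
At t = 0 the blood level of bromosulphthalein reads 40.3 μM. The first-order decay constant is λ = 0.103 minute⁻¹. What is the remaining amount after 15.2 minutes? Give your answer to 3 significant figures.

t½ = ln 2 / λ = 0.69315 / 0.103 ≈ 6.7296 minutes.
Number of half-lives: n = 15.2/6.7296 ≈ 2.2587.
Remaining = 40.3 × (1/2)^2.2587 = 40.3 × 0.20896 ≈ 8.4212 μM.

8.42 μM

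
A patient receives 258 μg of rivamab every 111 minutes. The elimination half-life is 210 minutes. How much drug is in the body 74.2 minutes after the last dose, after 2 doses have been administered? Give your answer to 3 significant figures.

The 2 doses were given 185.2, 74.2 minutes ago.
Total = 258·(1/2)^(185.2/210) + 258·(1/2)^(74.2/210)
      = 140 + 201.96 ≈ 341.96 μg.

342 μg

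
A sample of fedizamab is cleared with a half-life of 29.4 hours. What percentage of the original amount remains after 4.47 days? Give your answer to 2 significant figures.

8.0%

4.47 days = 107.28 hours.
n = 107.28/29.4 ≈ 3.649 half-lives.
Fraction remaining = (1/2)^3.649 ≈ 0.079716, i.e. 7.9716%.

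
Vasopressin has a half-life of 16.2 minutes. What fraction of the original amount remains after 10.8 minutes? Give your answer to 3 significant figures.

0.630

n = 10.8/16.2 ≈ 0.66667 half-lives.
Fraction remaining = (1/2)^0.66667 ≈ 0.62996.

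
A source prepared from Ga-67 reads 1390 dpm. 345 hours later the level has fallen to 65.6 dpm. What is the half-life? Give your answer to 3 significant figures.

A/A₀ = 65.6/1390 ≈ 0.047194.
n = log₂(21.189) ≈ 4.4052 half-lives elapsed in 345 hours.
t½ = 345/4.4052 ≈ 78.316 hours.

78.3 hours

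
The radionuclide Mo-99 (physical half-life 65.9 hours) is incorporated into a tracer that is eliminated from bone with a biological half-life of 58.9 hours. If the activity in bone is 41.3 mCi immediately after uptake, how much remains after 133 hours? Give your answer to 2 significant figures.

1/t_eff = 1/t_phys + 1/t_biol = 1/65.9 + 1/58.9 = 0.032152 per hour.
t_eff = 65.9 × 58.9 / (65.9 + 58.9) ≈ 31.102 hours.
Remaining = 41.3 × (1/2)^(133/31.102) = 41.3 × (1/2)^4.2763 ≈ 2.1314 mCi.

2.1 mCi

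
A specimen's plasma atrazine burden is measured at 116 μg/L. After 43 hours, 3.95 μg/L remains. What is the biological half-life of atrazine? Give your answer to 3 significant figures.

8.82 hours

A/A₀ = 3.95/116 ≈ 0.034052.
n = log₂(29.367) ≈ 4.8761 half-lives elapsed in 43 hours.
t½ = 43/4.8761 ≈ 8.8185 hours.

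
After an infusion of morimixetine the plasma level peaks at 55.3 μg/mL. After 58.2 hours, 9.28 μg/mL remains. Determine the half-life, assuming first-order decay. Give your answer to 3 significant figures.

A/A₀ = 9.28/55.3 ≈ 0.16781.
n = log₂(5.9591) ≈ 2.5751 half-lives elapsed in 58.2 hours.
t½ = 58.2/2.5751 ≈ 22.601 hours.

22.6 hours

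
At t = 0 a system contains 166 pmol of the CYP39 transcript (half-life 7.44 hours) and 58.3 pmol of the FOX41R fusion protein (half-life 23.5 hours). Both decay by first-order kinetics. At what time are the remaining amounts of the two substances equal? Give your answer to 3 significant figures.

Set 166·(1/2)^(t/7.44) = 58.3·(1/2)^(t/23.5).
Taking log₂: log₂(166/58.3) = t·(1/7.44 − 1/23.5).
log₂(2.8473) = 1.5096; 1/7.44 − 1/23.5 = 0.091855.
t = 1.5096 / 0.091855 ≈ 16.435 hours.

16.4 hours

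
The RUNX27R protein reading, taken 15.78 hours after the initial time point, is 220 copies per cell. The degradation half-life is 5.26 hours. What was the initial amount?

Number of half-lives elapsed: n = 15.78/5.26 ≈ 3.
A₀ = A × 2^n = 220 × 2^3 = 220 × 8 ≈ 1760 copies per cell.

1760 copies per cell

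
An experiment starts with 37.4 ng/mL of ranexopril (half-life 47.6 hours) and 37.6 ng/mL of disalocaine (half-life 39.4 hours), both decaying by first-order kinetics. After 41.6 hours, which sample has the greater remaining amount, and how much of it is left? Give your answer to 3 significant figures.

ranexopril: 37.4 × (1/2)^0.87395 ≈ 20.407 ng/mL.
disalocaine: 37.6 × (1/2)^1.0558 ≈ 18.086 ng/mL.
Ranexopril has more remaining, at ≈ 20.407 ng/mL.

ranexopril, 20.4 ng/mL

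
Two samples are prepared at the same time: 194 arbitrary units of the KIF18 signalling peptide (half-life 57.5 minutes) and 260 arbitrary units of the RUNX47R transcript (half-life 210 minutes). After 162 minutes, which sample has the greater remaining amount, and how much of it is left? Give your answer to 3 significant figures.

RUNX47R transcript, 152 arbitrary units

KIF18 signalling peptide: 194 × (1/2)^2.8174 ≈ 27.522 arbitrary units.
RUNX47R transcript: 260 × (1/2)^0.77143 ≈ 152.32 arbitrary units.
RUNX47R transcript has more remaining, at ≈ 152.32 arbitrary units.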